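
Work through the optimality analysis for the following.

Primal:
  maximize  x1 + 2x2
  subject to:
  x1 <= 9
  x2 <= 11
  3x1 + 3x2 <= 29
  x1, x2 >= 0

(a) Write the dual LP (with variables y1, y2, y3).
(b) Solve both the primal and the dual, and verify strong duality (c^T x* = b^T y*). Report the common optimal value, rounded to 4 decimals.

The standard primal-dual pair for 'max c^T x s.t. A x <= b, x >= 0' is:
  Dual:  min b^T y  s.t.  A^T y >= c,  y >= 0.

So the dual LP is:
  minimize  9y1 + 11y2 + 29y3
  subject to:
    y1 + 3y3 >= 1
    y2 + 3y3 >= 2
    y1, y2, y3 >= 0

Solving the primal: x* = (0, 9.6667).
  primal value c^T x* = 19.3333.
Solving the dual: y* = (0, 0, 0.6667).
  dual value b^T y* = 19.3333.
Strong duality: c^T x* = b^T y*. Confirmed.

19.3333


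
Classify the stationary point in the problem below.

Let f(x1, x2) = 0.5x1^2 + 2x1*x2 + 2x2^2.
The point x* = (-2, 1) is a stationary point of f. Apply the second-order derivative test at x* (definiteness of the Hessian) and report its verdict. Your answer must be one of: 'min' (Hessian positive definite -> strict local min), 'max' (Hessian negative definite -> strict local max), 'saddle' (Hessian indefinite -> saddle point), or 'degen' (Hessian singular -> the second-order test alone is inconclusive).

Compute the Hessian H = grad^2 f:
  H = [[1, 2], [2, 4]]
Verify stationarity: grad f(x*) = H x* + g = (0, 0).
Eigenvalues of H: 0, 5.
H has a zero eigenvalue (singular; positive semidefinite but not definite), so H is neither positive definite, negative definite, nor indefinite. The second-order test alone is inconclusive -> degen.
(Indeed, f is constant along the null direction of H through x*, so x* is not a strict local extremum.)

degen


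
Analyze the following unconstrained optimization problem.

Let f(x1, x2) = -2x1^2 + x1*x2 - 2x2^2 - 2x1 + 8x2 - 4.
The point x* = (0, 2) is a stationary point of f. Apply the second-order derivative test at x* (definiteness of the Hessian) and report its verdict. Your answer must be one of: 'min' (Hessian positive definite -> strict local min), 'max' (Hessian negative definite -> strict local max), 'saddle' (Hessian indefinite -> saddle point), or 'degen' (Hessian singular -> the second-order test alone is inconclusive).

Compute the Hessian H = grad^2 f:
  H = [[-4, 1], [1, -4]]
Verify stationarity: grad f(x*) = H x* + g = (0, 0).
Eigenvalues of H: -5, -3.
Both eigenvalues < 0, so H is negative definite -> x* is a strict local max.

max


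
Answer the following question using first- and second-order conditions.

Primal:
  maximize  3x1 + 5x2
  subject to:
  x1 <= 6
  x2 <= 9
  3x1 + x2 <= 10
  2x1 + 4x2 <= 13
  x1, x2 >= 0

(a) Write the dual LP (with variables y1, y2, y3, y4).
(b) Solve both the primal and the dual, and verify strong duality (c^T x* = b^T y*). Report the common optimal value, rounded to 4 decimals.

The standard primal-dual pair for 'max c^T x s.t. A x <= b, x >= 0' is:
  Dual:  min b^T y  s.t.  A^T y >= c,  y >= 0.

So the dual LP is:
  minimize  6y1 + 9y2 + 10y3 + 13y4
  subject to:
    y1 + 3y3 + 2y4 >= 3
    y2 + y3 + 4y4 >= 5
    y1, y2, y3, y4 >= 0

Solving the primal: x* = (2.7, 1.9).
  primal value c^T x* = 17.6.
Solving the dual: y* = (0, 0, 0.2, 1.2).
  dual value b^T y* = 17.6.
Strong duality: c^T x* = b^T y*. Confirmed.

17.6


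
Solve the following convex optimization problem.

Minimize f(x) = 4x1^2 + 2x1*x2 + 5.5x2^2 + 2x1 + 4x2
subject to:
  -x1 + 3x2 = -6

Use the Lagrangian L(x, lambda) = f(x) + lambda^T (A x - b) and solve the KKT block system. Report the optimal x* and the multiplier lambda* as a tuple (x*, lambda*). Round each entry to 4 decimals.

Form the Lagrangian:
  L(x, lambda) = (1/2) x^T Q x + c^T x + lambda^T (A x - b)
Stationarity (grad_x L = 0): Q x + c + A^T lambda = 0.
Primal feasibility: A x = b.

This gives the KKT block system:
  [ Q   A^T ] [ x     ]   [-c ]
  [ A    0  ] [ lambda ] = [ b ]

Solving the linear system:
  x*      = (0.7579, -1.7474)
  lambda* = (4.5684)
  f(x*)   = 10.9684

x* = (0.7579, -1.7474), lambda* = (4.5684)


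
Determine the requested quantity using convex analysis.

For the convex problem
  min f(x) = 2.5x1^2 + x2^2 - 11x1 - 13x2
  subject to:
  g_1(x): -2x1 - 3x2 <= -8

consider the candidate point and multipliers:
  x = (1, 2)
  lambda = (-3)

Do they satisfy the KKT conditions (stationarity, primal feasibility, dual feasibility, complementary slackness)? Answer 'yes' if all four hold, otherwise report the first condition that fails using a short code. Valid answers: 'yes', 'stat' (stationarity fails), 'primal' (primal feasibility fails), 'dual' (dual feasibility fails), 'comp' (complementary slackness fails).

Gradient of f: grad f(x) = Q x + c = (-6, -9)
Constraint values g_i(x) = a_i^T x - b_i:
  g_1((1, 2)) = 0
Stationarity residual: grad f(x) + sum_i lambda_i a_i = (0, 0)
  -> stationarity OK
Primal feasibility (all g_i <= 0): OK
Dual feasibility (all lambda_i >= 0): FAILS
Complementary slackness (lambda_i * g_i(x) = 0 for all i): OK

Verdict: the first failing condition is dual_feasibility -> dual.

dual


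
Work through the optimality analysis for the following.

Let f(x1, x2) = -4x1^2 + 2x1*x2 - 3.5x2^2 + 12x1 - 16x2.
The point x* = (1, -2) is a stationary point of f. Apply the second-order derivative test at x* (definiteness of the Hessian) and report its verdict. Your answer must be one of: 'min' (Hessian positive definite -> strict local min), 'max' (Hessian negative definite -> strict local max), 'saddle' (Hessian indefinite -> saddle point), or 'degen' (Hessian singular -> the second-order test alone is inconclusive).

Compute the Hessian H = grad^2 f:
  H = [[-8, 2], [2, -7]]
Verify stationarity: grad f(x*) = H x* + g = (0, 0).
Eigenvalues of H: -9.5616, -5.4384.
Both eigenvalues < 0, so H is negative definite -> x* is a strict local max.

max


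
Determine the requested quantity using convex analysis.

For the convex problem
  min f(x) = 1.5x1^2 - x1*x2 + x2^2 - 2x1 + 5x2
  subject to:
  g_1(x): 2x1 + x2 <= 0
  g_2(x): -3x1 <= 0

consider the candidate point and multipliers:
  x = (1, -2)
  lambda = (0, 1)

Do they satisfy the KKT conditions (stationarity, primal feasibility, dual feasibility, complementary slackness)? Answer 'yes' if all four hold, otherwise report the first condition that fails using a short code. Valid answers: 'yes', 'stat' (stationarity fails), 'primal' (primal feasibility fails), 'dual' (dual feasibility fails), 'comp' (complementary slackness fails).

Gradient of f: grad f(x) = Q x + c = (3, 0)
Constraint values g_i(x) = a_i^T x - b_i:
  g_1((1, -2)) = 0
  g_2((1, -2)) = -3
Stationarity residual: grad f(x) + sum_i lambda_i a_i = (0, 0)
  -> stationarity OK
Primal feasibility (all g_i <= 0): OK
Dual feasibility (all lambda_i >= 0): OK
Complementary slackness (lambda_i * g_i(x) = 0 for all i): FAILS

Verdict: the first failing condition is complementary_slackness -> comp.

comp


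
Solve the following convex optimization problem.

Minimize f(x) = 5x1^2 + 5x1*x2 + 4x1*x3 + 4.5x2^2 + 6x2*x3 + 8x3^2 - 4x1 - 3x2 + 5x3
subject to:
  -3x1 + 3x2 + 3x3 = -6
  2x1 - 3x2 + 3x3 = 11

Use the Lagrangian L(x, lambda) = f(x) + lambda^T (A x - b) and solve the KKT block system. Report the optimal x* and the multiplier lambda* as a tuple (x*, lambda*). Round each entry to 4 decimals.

Form the Lagrangian:
  L(x, lambda) = (1/2) x^T Q x + c^T x + lambda^T (A x - b)
Stationarity (grad_x L = 0): Q x + c + A^T lambda = 0.
Primal feasibility: A x = b.

This gives the KKT block system:
  [ Q   A^T ] [ x     ]   [-c ]
  [ A    0  ] [ lambda ] = [ b ]

Solving the linear system:
  x*      = (1.22, -1.8167, 1.0367)
  lambda* = (-1.4229, -3.7661)
  f(x*)   = 19.3216

x* = (1.22, -1.8167, 1.0367), lambda* = (-1.4229, -3.7661)


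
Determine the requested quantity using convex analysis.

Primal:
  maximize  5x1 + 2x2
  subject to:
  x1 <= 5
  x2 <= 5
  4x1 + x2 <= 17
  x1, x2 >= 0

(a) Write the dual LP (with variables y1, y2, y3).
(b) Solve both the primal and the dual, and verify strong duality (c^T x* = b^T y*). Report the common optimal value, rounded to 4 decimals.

The standard primal-dual pair for 'max c^T x s.t. A x <= b, x >= 0' is:
  Dual:  min b^T y  s.t.  A^T y >= c,  y >= 0.

So the dual LP is:
  minimize  5y1 + 5y2 + 17y3
  subject to:
    y1 + 4y3 >= 5
    y2 + y3 >= 2
    y1, y2, y3 >= 0

Solving the primal: x* = (3, 5).
  primal value c^T x* = 25.
Solving the dual: y* = (0, 0.75, 1.25).
  dual value b^T y* = 25.
Strong duality: c^T x* = b^T y*. Confirmed.

25


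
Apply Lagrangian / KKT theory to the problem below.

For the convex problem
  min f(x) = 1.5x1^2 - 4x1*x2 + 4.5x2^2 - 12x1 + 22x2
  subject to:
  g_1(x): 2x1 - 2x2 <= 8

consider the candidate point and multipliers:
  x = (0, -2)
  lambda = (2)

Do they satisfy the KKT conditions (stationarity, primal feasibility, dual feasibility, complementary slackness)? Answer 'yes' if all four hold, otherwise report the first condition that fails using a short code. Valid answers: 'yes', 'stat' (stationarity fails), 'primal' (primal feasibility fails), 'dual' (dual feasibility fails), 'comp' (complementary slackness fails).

Gradient of f: grad f(x) = Q x + c = (-4, 4)
Constraint values g_i(x) = a_i^T x - b_i:
  g_1((0, -2)) = -4
Stationarity residual: grad f(x) + sum_i lambda_i a_i = (0, 0)
  -> stationarity OK
Primal feasibility (all g_i <= 0): OK
Dual feasibility (all lambda_i >= 0): OK
Complementary slackness (lambda_i * g_i(x) = 0 for all i): FAILS

Verdict: the first failing condition is complementary_slackness -> comp.

comp


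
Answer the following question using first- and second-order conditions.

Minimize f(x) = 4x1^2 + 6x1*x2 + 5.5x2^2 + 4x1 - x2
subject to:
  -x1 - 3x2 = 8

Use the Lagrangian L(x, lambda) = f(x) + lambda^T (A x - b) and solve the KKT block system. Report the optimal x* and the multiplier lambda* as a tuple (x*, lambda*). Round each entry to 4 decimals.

Form the Lagrangian:
  L(x, lambda) = (1/2) x^T Q x + c^T x + lambda^T (A x - b)
Stationarity (grad_x L = 0): Q x + c + A^T lambda = 0.
Primal feasibility: A x = b.

This gives the KKT block system:
  [ Q   A^T ] [ x     ]   [-c ]
  [ A    0  ] [ lambda ] = [ b ]

Solving the linear system:
  x*      = (0.3617, -2.7872)
  lambda* = (-9.8298)
  f(x*)   = 41.4362

x* = (0.3617, -2.7872), lambda* = (-9.8298)


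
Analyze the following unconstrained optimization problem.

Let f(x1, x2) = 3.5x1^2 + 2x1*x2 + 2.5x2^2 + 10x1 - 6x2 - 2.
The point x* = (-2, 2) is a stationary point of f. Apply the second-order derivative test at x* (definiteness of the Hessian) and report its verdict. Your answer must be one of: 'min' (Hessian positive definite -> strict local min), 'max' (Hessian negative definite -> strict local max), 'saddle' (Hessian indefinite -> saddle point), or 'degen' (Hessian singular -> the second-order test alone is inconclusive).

Compute the Hessian H = grad^2 f:
  H = [[7, 2], [2, 5]]
Verify stationarity: grad f(x*) = H x* + g = (0, 0).
Eigenvalues of H: 3.7639, 8.2361.
Both eigenvalues > 0, so H is positive definite -> x* is a strict local min.

min


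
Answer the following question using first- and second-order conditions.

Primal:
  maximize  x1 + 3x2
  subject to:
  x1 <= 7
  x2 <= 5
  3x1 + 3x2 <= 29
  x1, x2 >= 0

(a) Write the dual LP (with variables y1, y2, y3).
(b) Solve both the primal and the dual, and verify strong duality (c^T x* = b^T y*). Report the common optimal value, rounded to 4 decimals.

The standard primal-dual pair for 'max c^T x s.t. A x <= b, x >= 0' is:
  Dual:  min b^T y  s.t.  A^T y >= c,  y >= 0.

So the dual LP is:
  minimize  7y1 + 5y2 + 29y3
  subject to:
    y1 + 3y3 >= 1
    y2 + 3y3 >= 3
    y1, y2, y3 >= 0

Solving the primal: x* = (4.6667, 5).
  primal value c^T x* = 19.6667.
Solving the dual: y* = (0, 2, 0.3333).
  dual value b^T y* = 19.6667.
Strong duality: c^T x* = b^T y*. Confirmed.

19.6667


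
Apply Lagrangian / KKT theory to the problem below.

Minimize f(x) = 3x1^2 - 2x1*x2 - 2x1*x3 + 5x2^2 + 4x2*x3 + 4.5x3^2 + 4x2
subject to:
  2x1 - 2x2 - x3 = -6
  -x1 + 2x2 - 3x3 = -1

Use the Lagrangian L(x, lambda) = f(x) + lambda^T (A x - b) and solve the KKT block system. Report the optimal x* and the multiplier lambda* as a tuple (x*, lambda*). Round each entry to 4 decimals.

Form the Lagrangian:
  L(x, lambda) = (1/2) x^T Q x + c^T x + lambda^T (A x - b)
Stationarity (grad_x L = 0): Q x + c + A^T lambda = 0.
Primal feasibility: A x = b.

This gives the KKT block system:
  [ Q   A^T ] [ x     ]   [-c ]
  [ A    0  ] [ lambda ] = [ b ]

Solving the linear system:
  x*      = (-2.3134, 0.1008, 1.1717)
  lambda* = (9.2643, 2.1035)
  f(x*)   = 29.0463

x* = (-2.3134, 0.1008, 1.1717), lambda* = (9.2643, 2.1035)


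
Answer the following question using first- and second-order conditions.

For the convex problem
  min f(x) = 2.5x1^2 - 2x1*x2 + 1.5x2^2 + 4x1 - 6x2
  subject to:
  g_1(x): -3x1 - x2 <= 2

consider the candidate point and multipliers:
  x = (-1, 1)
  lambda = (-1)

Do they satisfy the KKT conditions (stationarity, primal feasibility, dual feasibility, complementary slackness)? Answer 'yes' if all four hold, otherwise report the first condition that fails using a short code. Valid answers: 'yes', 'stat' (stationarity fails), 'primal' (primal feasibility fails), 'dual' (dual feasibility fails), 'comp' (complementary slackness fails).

Gradient of f: grad f(x) = Q x + c = (-3, -1)
Constraint values g_i(x) = a_i^T x - b_i:
  g_1((-1, 1)) = 0
Stationarity residual: grad f(x) + sum_i lambda_i a_i = (0, 0)
  -> stationarity OK
Primal feasibility (all g_i <= 0): OK
Dual feasibility (all lambda_i >= 0): FAILS
Complementary slackness (lambda_i * g_i(x) = 0 for all i): OK

Verdict: the first failing condition is dual_feasibility -> dual.

dual


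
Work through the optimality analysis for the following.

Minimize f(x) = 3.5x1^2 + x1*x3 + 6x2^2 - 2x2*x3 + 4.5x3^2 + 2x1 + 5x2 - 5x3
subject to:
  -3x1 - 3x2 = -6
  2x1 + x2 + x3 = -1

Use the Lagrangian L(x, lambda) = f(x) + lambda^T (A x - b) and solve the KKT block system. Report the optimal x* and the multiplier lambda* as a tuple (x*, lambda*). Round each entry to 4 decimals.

Form the Lagrangian:
  L(x, lambda) = (1/2) x^T Q x + c^T x + lambda^T (A x - b)
Stationarity (grad_x L = 0): Q x + c + A^T lambda = 0.
Primal feasibility: A x = b.

This gives the KKT block system:
  [ Q   A^T ] [ x     ]   [-c ]
  [ A    0  ] [ lambda ] = [ b ]

Solving the linear system:
  x*      = (0, 2, -3)
  lambda* = (23.6667, 36)
  f(x*)   = 101.5

x* = (0, 2, -3), lambda* = (23.6667, 36)


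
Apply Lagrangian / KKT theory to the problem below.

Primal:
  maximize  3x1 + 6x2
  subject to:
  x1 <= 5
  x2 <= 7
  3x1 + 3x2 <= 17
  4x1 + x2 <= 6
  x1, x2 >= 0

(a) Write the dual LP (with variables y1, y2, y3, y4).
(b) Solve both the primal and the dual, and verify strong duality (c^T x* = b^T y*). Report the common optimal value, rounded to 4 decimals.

The standard primal-dual pair for 'max c^T x s.t. A x <= b, x >= 0' is:
  Dual:  min b^T y  s.t.  A^T y >= c,  y >= 0.

So the dual LP is:
  minimize  5y1 + 7y2 + 17y3 + 6y4
  subject to:
    y1 + 3y3 + 4y4 >= 3
    y2 + 3y3 + y4 >= 6
    y1, y2, y3, y4 >= 0

Solving the primal: x* = (0, 5.6667).
  primal value c^T x* = 34.
Solving the dual: y* = (0, 0, 2, 0).
  dual value b^T y* = 34.
Strong duality: c^T x* = b^T y*. Confirmed.

34


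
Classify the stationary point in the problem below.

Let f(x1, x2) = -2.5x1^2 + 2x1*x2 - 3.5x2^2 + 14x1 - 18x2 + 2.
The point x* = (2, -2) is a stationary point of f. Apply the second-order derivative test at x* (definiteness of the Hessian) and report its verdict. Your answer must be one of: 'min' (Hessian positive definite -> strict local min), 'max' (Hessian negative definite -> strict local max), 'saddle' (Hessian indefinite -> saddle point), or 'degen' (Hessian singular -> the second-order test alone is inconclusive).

Compute the Hessian H = grad^2 f:
  H = [[-5, 2], [2, -7]]
Verify stationarity: grad f(x*) = H x* + g = (0, 0).
Eigenvalues of H: -8.2361, -3.7639.
Both eigenvalues < 0, so H is negative definite -> x* is a strict local max.

max


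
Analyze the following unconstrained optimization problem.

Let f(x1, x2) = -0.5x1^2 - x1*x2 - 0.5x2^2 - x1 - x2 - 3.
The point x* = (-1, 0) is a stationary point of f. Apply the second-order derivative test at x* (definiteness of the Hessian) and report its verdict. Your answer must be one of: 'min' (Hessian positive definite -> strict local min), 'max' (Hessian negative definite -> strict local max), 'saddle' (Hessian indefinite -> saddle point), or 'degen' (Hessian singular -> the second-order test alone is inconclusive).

Compute the Hessian H = grad^2 f:
  H = [[-1, -1], [-1, -1]]
Verify stationarity: grad f(x*) = H x* + g = (0, 0).
Eigenvalues of H: -2, 0.
H has a zero eigenvalue (singular; negative semidefinite but not definite), so H is neither positive definite, negative definite, nor indefinite. The second-order test alone is inconclusive -> degen.
(Indeed, f is constant along the null direction of H through x*, so x* is not a strict local extremum.)

degen


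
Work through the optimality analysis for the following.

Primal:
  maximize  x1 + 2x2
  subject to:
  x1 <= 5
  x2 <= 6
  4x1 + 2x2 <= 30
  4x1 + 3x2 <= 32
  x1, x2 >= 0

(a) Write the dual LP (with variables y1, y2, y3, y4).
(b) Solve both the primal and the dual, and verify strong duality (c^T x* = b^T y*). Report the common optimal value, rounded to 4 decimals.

The standard primal-dual pair for 'max c^T x s.t. A x <= b, x >= 0' is:
  Dual:  min b^T y  s.t.  A^T y >= c,  y >= 0.

So the dual LP is:
  minimize  5y1 + 6y2 + 30y3 + 32y4
  subject to:
    y1 + 4y3 + 4y4 >= 1
    y2 + 2y3 + 3y4 >= 2
    y1, y2, y3, y4 >= 0

Solving the primal: x* = (3.5, 6).
  primal value c^T x* = 15.5.
Solving the dual: y* = (0, 1.25, 0, 0.25).
  dual value b^T y* = 15.5.
Strong duality: c^T x* = b^T y*. Confirmed.

15.5


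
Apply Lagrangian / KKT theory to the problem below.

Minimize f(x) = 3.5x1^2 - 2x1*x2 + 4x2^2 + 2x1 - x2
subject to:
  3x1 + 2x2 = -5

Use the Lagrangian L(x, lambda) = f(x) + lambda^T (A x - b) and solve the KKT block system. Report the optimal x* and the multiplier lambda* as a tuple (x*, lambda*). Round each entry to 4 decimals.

Form the Lagrangian:
  L(x, lambda) = (1/2) x^T Q x + c^T x + lambda^T (A x - b)
Stationarity (grad_x L = 0): Q x + c + A^T lambda = 0.
Primal feasibility: A x = b.

This gives the KKT block system:
  [ Q   A^T ] [ x     ]   [-c ]
  [ A    0  ] [ lambda ] = [ b ]

Solving the linear system:
  x*      = (-1.2419, -0.6371)
  lambda* = (1.8065)
  f(x*)   = 3.5927

x* = (-1.2419, -0.6371), lambda* = (1.8065)


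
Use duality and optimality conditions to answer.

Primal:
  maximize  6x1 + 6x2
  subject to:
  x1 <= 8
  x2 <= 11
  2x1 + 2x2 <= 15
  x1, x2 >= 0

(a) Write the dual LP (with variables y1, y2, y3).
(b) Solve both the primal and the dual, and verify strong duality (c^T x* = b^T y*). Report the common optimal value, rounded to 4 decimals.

The standard primal-dual pair for 'max c^T x s.t. A x <= b, x >= 0' is:
  Dual:  min b^T y  s.t.  A^T y >= c,  y >= 0.

So the dual LP is:
  minimize  8y1 + 11y2 + 15y3
  subject to:
    y1 + 2y3 >= 6
    y2 + 2y3 >= 6
    y1, y2, y3 >= 0

Solving the primal: x* = (7.5, 0).
  primal value c^T x* = 45.
Solving the dual: y* = (0, 0, 3).
  dual value b^T y* = 45.
Strong duality: c^T x* = b^T y*. Confirmed.

45


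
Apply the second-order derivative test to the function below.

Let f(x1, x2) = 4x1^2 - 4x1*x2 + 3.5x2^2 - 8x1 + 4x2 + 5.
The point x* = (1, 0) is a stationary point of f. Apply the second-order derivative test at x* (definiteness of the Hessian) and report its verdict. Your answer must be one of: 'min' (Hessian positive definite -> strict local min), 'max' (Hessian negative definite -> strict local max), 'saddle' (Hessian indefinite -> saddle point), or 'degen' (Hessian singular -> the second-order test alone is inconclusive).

Compute the Hessian H = grad^2 f:
  H = [[8, -4], [-4, 7]]
Verify stationarity: grad f(x*) = H x* + g = (0, 0).
Eigenvalues of H: 3.4689, 11.5311.
Both eigenvalues > 0, so H is positive definite -> x* is a strict local min.

min


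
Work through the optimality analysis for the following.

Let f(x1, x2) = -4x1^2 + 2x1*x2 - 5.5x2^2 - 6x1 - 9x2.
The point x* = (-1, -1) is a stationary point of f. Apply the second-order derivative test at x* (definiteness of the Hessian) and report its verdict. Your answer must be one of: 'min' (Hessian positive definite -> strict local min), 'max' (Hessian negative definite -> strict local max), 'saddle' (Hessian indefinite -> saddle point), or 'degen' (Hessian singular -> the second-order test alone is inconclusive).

Compute the Hessian H = grad^2 f:
  H = [[-8, 2], [2, -11]]
Verify stationarity: grad f(x*) = H x* + g = (0, 0).
Eigenvalues of H: -12, -7.
Both eigenvalues < 0, so H is negative definite -> x* is a strict local max.

max


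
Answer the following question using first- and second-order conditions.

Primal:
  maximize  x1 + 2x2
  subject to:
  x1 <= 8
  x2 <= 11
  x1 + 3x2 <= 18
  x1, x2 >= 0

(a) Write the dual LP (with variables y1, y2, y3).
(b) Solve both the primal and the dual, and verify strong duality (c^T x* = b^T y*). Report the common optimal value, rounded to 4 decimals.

The standard primal-dual pair for 'max c^T x s.t. A x <= b, x >= 0' is:
  Dual:  min b^T y  s.t.  A^T y >= c,  y >= 0.

So the dual LP is:
  minimize  8y1 + 11y2 + 18y3
  subject to:
    y1 + y3 >= 1
    y2 + 3y3 >= 2
    y1, y2, y3 >= 0

Solving the primal: x* = (8, 3.3333).
  primal value c^T x* = 14.6667.
Solving the dual: y* = (0.3333, 0, 0.6667).
  dual value b^T y* = 14.6667.
Strong duality: c^T x* = b^T y*. Confirmed.

14.6667


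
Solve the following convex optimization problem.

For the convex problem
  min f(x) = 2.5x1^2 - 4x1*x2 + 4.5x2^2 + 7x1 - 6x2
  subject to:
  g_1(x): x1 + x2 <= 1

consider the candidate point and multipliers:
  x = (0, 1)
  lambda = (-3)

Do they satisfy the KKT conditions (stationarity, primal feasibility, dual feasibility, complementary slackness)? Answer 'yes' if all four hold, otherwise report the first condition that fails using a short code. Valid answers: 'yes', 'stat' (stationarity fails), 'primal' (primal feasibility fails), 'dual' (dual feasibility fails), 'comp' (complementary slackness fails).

Gradient of f: grad f(x) = Q x + c = (3, 3)
Constraint values g_i(x) = a_i^T x - b_i:
  g_1((0, 1)) = 0
Stationarity residual: grad f(x) + sum_i lambda_i a_i = (0, 0)
  -> stationarity OK
Primal feasibility (all g_i <= 0): OK
Dual feasibility (all lambda_i >= 0): FAILS
Complementary slackness (lambda_i * g_i(x) = 0 for all i): OK

Verdict: the first failing condition is dual_feasibility -> dual.

dual


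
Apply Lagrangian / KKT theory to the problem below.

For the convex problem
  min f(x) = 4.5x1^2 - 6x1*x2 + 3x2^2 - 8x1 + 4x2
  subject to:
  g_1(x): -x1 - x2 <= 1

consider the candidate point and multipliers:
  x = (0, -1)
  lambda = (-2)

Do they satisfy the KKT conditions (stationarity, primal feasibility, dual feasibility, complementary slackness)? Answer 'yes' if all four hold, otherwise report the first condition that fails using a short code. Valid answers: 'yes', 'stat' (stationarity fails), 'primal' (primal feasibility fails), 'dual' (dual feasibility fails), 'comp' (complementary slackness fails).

Gradient of f: grad f(x) = Q x + c = (-2, -2)
Constraint values g_i(x) = a_i^T x - b_i:
  g_1((0, -1)) = 0
Stationarity residual: grad f(x) + sum_i lambda_i a_i = (0, 0)
  -> stationarity OK
Primal feasibility (all g_i <= 0): OK
Dual feasibility (all lambda_i >= 0): FAILS
Complementary slackness (lambda_i * g_i(x) = 0 for all i): OK

Verdict: the first failing condition is dual_feasibility -> dual.

dual


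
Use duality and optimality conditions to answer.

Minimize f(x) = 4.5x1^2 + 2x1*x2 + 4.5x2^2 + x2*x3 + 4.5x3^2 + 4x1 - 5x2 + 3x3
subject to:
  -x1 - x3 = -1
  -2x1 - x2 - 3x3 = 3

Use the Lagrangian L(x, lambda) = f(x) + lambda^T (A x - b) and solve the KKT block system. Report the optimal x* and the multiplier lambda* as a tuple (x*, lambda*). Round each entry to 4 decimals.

Form the Lagrangian:
  L(x, lambda) = (1/2) x^T Q x + c^T x + lambda^T (A x - b)
Stationarity (grad_x L = 0): Q x + c + A^T lambda = 0.
Primal feasibility: A x = b.

This gives the KKT block system:
  [ Q   A^T ] [ x     ]   [-c ]
  [ A    0  ] [ lambda ] = [ b ]

Solving the linear system:
  x*      = (2.4828, -3.5172, -1.4828)
  lambda* = (85.6552, -33.1724)
  f(x*)   = 104.1207

x* = (2.4828, -3.5172, -1.4828), lambda* = (85.6552, -33.1724)


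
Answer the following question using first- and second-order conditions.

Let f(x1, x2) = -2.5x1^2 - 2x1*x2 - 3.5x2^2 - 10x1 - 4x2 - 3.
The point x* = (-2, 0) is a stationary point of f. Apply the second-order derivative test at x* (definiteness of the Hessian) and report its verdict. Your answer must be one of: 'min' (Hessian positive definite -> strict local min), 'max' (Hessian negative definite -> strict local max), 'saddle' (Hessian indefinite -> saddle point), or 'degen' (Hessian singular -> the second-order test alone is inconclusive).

Compute the Hessian H = grad^2 f:
  H = [[-5, -2], [-2, -7]]
Verify stationarity: grad f(x*) = H x* + g = (0, 0).
Eigenvalues of H: -8.2361, -3.7639.
Both eigenvalues < 0, so H is negative definite -> x* is a strict local max.

max


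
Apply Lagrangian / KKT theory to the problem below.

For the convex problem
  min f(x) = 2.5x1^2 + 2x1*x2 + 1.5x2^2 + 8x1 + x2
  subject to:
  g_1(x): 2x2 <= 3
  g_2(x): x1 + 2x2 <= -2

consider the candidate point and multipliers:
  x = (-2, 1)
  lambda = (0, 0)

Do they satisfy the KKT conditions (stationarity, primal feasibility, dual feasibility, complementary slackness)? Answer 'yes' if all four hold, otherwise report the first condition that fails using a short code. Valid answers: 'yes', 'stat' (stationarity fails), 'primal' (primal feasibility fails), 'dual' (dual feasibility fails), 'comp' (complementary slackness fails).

Gradient of f: grad f(x) = Q x + c = (0, 0)
Constraint values g_i(x) = a_i^T x - b_i:
  g_1((-2, 1)) = -1
  g_2((-2, 1)) = 2
Stationarity residual: grad f(x) + sum_i lambda_i a_i = (0, 0)
  -> stationarity OK
Primal feasibility (all g_i <= 0): FAILS
Dual feasibility (all lambda_i >= 0): OK
Complementary slackness (lambda_i * g_i(x) = 0 for all i): OK

Verdict: the first failing condition is primal_feasibility -> primal.

primal


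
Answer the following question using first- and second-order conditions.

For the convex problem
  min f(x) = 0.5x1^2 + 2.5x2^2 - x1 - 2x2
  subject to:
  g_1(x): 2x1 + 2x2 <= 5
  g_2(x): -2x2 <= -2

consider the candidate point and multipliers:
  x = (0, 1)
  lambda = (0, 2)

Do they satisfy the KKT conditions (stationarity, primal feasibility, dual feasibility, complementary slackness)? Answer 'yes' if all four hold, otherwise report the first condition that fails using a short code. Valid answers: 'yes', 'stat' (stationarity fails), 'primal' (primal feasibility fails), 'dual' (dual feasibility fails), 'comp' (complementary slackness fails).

Gradient of f: grad f(x) = Q x + c = (-1, 3)
Constraint values g_i(x) = a_i^T x - b_i:
  g_1((0, 1)) = -3
  g_2((0, 1)) = 0
Stationarity residual: grad f(x) + sum_i lambda_i a_i = (-1, -1)
  -> stationarity FAILS
Primal feasibility (all g_i <= 0): OK
Dual feasibility (all lambda_i >= 0): OK
Complementary slackness (lambda_i * g_i(x) = 0 for all i): OK

Verdict: the first failing condition is stationarity -> stat.

stat


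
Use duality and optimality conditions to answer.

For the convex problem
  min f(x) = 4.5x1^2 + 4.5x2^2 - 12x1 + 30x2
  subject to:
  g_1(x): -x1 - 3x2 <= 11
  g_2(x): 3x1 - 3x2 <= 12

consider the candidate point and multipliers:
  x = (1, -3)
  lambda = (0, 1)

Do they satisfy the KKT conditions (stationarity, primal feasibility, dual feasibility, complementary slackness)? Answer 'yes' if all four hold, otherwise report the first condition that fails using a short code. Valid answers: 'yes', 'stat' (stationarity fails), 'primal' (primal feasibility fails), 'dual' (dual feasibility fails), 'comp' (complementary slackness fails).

Gradient of f: grad f(x) = Q x + c = (-3, 3)
Constraint values g_i(x) = a_i^T x - b_i:
  g_1((1, -3)) = -3
  g_2((1, -3)) = 0
Stationarity residual: grad f(x) + sum_i lambda_i a_i = (0, 0)
  -> stationarity OK
Primal feasibility (all g_i <= 0): OK
Dual feasibility (all lambda_i >= 0): OK
Complementary slackness (lambda_i * g_i(x) = 0 for all i): OK

Verdict: yes, KKT holds.

yes


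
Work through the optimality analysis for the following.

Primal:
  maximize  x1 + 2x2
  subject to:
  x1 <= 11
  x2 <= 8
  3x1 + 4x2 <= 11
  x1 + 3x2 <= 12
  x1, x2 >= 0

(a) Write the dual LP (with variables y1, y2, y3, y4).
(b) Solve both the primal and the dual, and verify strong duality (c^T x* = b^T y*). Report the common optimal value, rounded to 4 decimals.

The standard primal-dual pair for 'max c^T x s.t. A x <= b, x >= 0' is:
  Dual:  min b^T y  s.t.  A^T y >= c,  y >= 0.

So the dual LP is:
  minimize  11y1 + 8y2 + 11y3 + 12y4
  subject to:
    y1 + 3y3 + y4 >= 1
    y2 + 4y3 + 3y4 >= 2
    y1, y2, y3, y4 >= 0

Solving the primal: x* = (0, 2.75).
  primal value c^T x* = 5.5.
Solving the dual: y* = (0, 0, 0.5, 0).
  dual value b^T y* = 5.5.
Strong duality: c^T x* = b^T y*. Confirmed.

5.5


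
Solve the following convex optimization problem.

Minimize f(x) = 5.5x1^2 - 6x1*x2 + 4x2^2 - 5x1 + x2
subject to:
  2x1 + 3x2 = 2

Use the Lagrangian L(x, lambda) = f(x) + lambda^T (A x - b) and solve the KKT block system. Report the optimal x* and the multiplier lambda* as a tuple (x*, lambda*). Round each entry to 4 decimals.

Form the Lagrangian:
  L(x, lambda) = (1/2) x^T Q x + c^T x + lambda^T (A x - b)
Stationarity (grad_x L = 0): Q x + c + A^T lambda = 0.
Primal feasibility: A x = b.

This gives the KKT block system:
  [ Q   A^T ] [ x     ]   [-c ]
  [ A    0  ] [ lambda ] = [ b ]

Solving the linear system:
  x*      = (0.5862, 0.2759)
  lambda* = (0.1034)
  f(x*)   = -1.431

x* = (0.5862, 0.2759), lambda* = (0.1034)


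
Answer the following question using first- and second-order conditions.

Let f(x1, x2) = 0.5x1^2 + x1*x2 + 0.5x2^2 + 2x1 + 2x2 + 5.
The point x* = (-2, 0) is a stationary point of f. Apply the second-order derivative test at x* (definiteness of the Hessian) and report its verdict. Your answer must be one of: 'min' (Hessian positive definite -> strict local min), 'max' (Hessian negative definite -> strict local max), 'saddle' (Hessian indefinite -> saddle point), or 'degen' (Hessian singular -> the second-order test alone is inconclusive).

Compute the Hessian H = grad^2 f:
  H = [[1, 1], [1, 1]]
Verify stationarity: grad f(x*) = H x* + g = (0, 0).
Eigenvalues of H: 0, 2.
H has a zero eigenvalue (singular; positive semidefinite but not definite), so H is neither positive definite, negative definite, nor indefinite. The second-order test alone is inconclusive -> degen.
(Indeed, f is constant along the null direction of H through x*, so x* is not a strict local extremum.)

degen


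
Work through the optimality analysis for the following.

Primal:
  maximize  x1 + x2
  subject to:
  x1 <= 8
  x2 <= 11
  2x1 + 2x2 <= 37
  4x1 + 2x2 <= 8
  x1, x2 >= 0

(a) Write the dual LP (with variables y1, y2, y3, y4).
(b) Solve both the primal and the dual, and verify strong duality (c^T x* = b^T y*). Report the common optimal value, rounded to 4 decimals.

The standard primal-dual pair for 'max c^T x s.t. A x <= b, x >= 0' is:
  Dual:  min b^T y  s.t.  A^T y >= c,  y >= 0.

So the dual LP is:
  minimize  8y1 + 11y2 + 37y3 + 8y4
  subject to:
    y1 + 2y3 + 4y4 >= 1
    y2 + 2y3 + 2y4 >= 1
    y1, y2, y3, y4 >= 0

Solving the primal: x* = (0, 4).
  primal value c^T x* = 4.
Solving the dual: y* = (0, 0, 0, 0.5).
  dual value b^T y* = 4.
Strong duality: c^T x* = b^T y*. Confirmed.

4


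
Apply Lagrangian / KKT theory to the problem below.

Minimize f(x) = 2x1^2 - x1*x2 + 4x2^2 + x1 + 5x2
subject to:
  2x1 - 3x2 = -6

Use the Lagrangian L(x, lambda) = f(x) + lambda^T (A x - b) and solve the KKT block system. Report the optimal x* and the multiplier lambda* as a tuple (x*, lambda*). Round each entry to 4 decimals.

Form the Lagrangian:
  L(x, lambda) = (1/2) x^T Q x + c^T x + lambda^T (A x - b)
Stationarity (grad_x L = 0): Q x + c + A^T lambda = 0.
Primal feasibility: A x = b.

This gives the KKT block system:
  [ Q   A^T ] [ x     ]   [-c ]
  [ A    0  ] [ lambda ] = [ b ]

Solving the linear system:
  x*      = (-2.0893, 0.6071)
  lambda* = (3.9821)
  f(x*)   = 12.4196

x* = (-2.0893, 0.6071), lambda* = (3.9821)


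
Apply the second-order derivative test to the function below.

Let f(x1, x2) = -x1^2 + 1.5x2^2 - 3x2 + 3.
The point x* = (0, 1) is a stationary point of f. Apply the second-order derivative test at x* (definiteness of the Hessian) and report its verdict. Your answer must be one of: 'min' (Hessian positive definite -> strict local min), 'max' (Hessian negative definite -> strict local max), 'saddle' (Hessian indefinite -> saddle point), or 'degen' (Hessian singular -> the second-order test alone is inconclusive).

Compute the Hessian H = grad^2 f:
  H = [[-2, 0], [0, 3]]
Verify stationarity: grad f(x*) = H x* + g = (0, 0).
Eigenvalues of H: -2, 3.
Eigenvalues have mixed signs, so H is indefinite -> x* is a saddle point.

saddle


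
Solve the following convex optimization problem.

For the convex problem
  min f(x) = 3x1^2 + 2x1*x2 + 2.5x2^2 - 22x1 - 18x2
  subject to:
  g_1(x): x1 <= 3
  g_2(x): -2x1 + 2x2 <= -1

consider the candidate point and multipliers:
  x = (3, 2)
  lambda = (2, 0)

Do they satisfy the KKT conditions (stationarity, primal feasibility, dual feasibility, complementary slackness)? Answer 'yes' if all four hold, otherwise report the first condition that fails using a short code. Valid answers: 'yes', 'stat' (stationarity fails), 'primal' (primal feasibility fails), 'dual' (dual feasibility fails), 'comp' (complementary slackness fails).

Gradient of f: grad f(x) = Q x + c = (0, -2)
Constraint values g_i(x) = a_i^T x - b_i:
  g_1((3, 2)) = 0
  g_2((3, 2)) = -1
Stationarity residual: grad f(x) + sum_i lambda_i a_i = (2, -2)
  -> stationarity FAILS
Primal feasibility (all g_i <= 0): OK
Dual feasibility (all lambda_i >= 0): OK
Complementary slackness (lambda_i * g_i(x) = 0 for all i): OK

Verdict: the first failing condition is stationarity -> stat.

stat


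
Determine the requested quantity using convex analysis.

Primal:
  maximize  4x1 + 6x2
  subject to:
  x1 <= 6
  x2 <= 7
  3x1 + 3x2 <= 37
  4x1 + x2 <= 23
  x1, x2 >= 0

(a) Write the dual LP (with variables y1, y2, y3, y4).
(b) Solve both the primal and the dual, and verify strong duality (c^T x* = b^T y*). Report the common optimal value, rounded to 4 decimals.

The standard primal-dual pair for 'max c^T x s.t. A x <= b, x >= 0' is:
  Dual:  min b^T y  s.t.  A^T y >= c,  y >= 0.

So the dual LP is:
  minimize  6y1 + 7y2 + 37y3 + 23y4
  subject to:
    y1 + 3y3 + 4y4 >= 4
    y2 + 3y3 + y4 >= 6
    y1, y2, y3, y4 >= 0

Solving the primal: x* = (4, 7).
  primal value c^T x* = 58.
Solving the dual: y* = (0, 5, 0, 1).
  dual value b^T y* = 58.
Strong duality: c^T x* = b^T y*. Confirmed.

58


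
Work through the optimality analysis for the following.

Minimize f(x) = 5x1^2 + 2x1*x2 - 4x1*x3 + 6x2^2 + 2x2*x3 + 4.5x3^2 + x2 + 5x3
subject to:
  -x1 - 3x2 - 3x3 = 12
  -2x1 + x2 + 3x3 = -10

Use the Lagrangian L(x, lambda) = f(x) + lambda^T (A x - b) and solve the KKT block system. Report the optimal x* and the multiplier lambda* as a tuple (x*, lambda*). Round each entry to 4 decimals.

Form the Lagrangian:
  L(x, lambda) = (1/2) x^T Q x + c^T x + lambda^T (A x - b)
Stationarity (grad_x L = 0): Q x + c + A^T lambda = 0.
Primal feasibility: A x = b.

This gives the KKT block system:
  [ Q   A^T ] [ x     ]   [-c ]
  [ A    0  ] [ lambda ] = [ b ]

Solving the linear system:
  x*      = (-0.2786, -0.582, -3.3251)
  lambda* = (-2.4334, 5.8916)
  f(x*)   = 35.4551

x* = (-0.2786, -0.582, -3.3251), lambda* = (-2.4334, 5.8916)


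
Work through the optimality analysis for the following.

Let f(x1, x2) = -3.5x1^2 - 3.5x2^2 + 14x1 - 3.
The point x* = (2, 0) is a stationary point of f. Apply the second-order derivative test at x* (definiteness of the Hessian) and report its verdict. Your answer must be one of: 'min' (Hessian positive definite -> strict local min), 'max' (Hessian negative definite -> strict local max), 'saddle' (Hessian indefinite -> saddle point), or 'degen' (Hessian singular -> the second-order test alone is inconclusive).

Compute the Hessian H = grad^2 f:
  H = [[-7, 0], [0, -7]]
Verify stationarity: grad f(x*) = H x* + g = (0, 0).
Eigenvalues of H: -7, -7.
Both eigenvalues < 0, so H is negative definite -> x* is a strict local max.

max


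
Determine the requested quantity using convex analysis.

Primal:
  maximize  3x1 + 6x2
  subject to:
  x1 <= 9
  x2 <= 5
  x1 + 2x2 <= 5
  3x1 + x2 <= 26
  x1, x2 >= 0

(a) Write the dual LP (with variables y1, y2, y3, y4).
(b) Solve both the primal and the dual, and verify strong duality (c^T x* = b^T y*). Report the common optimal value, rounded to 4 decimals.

The standard primal-dual pair for 'max c^T x s.t. A x <= b, x >= 0' is:
  Dual:  min b^T y  s.t.  A^T y >= c,  y >= 0.

So the dual LP is:
  minimize  9y1 + 5y2 + 5y3 + 26y4
  subject to:
    y1 + y3 + 3y4 >= 3
    y2 + 2y3 + y4 >= 6
    y1, y2, y3, y4 >= 0

Solving the primal: x* = (5, 0).
  primal value c^T x* = 15.
Solving the dual: y* = (0, 0, 3, 0).
  dual value b^T y* = 15.
Strong duality: c^T x* = b^T y*. Confirmed.

15


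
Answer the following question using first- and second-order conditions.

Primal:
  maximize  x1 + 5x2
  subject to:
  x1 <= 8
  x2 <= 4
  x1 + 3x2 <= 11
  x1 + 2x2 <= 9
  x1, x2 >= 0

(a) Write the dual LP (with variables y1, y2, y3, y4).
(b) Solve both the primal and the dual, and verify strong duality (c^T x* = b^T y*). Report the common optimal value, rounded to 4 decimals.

The standard primal-dual pair for 'max c^T x s.t. A x <= b, x >= 0' is:
  Dual:  min b^T y  s.t.  A^T y >= c,  y >= 0.

So the dual LP is:
  minimize  8y1 + 4y2 + 11y3 + 9y4
  subject to:
    y1 + y3 + y4 >= 1
    y2 + 3y3 + 2y4 >= 5
    y1, y2, y3, y4 >= 0

Solving the primal: x* = (0, 3.6667).
  primal value c^T x* = 18.3333.
Solving the dual: y* = (0, 0, 1.6667, 0).
  dual value b^T y* = 18.3333.
Strong duality: c^T x* = b^T y*. Confirmed.

18.3333


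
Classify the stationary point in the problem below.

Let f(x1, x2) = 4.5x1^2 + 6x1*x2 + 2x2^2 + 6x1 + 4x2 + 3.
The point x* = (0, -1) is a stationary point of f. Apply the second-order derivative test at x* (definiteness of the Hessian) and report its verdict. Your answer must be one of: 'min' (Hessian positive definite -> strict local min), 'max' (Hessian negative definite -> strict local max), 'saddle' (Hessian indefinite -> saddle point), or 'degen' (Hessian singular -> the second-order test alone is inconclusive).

Compute the Hessian H = grad^2 f:
  H = [[9, 6], [6, 4]]
Verify stationarity: grad f(x*) = H x* + g = (0, 0).
Eigenvalues of H: 0, 13.
H has a zero eigenvalue (singular; positive semidefinite but not definite), so H is neither positive definite, negative definite, nor indefinite. The second-order test alone is inconclusive -> degen.
(Indeed, f is constant along the null direction of H through x*, so x* is not a strict local extremum.)

degen


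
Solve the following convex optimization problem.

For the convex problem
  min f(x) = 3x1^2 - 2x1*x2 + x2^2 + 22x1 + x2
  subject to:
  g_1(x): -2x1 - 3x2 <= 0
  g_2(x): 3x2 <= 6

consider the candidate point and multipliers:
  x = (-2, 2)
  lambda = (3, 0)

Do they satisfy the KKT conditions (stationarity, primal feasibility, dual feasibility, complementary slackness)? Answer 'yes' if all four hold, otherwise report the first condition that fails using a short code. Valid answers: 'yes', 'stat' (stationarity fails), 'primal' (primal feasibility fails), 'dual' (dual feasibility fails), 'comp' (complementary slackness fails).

Gradient of f: grad f(x) = Q x + c = (6, 9)
Constraint values g_i(x) = a_i^T x - b_i:
  g_1((-2, 2)) = -2
  g_2((-2, 2)) = 0
Stationarity residual: grad f(x) + sum_i lambda_i a_i = (0, 0)
  -> stationarity OK
Primal feasibility (all g_i <= 0): OK
Dual feasibility (all lambda_i >= 0): OK
Complementary slackness (lambda_i * g_i(x) = 0 for all i): FAILS

Verdict: the first failing condition is complementary_slackness -> comp.

comp
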